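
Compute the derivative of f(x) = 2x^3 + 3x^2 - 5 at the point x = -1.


Differentiate f(x) = 2x^3 + 3x^2 - 5 term by term:
f'(x) = 6x^2 + 6x
Substitute x = -1:
f'(-1) = 6 * (-1)^2 + 6 * (-1) + 0
= 6 - 6 + 0
= 0

0


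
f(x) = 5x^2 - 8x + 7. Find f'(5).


Differentiate term by term using power and sum rules:
f(x) = 5x^2 - 8x + 7
f'(x) = 10x - 8
Substitute x = 5:
f'(5) = 10 * 5 - 8
= 50 - 8
= 42

42


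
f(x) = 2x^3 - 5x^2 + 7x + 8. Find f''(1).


First derivative:
f'(x) = 6x^2 - 10x + 7
Second derivative:
f''(x) = 12x - 10
Substitute x = 1:
f''(1) = 12 * 1 - 10
= 12 - 10
= 2

2


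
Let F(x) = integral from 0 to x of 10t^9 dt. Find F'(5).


By the Fundamental Theorem of Calculus (Part 1):
If F(x) = integral from 0 to x of f(t) dt, then F'(x) = f(x)
Here f(t) = 10t^9
So F'(x) = 10x^9
Evaluate at x = 5:
F'(5) = 10 * 5^9
= 10 * 1953125
= 19531250

19531250


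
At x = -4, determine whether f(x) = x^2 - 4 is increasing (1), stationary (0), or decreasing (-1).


Compute f'(x) to determine behavior:
f'(x) = 2x
f'(-4) = 2 * (-4) + 0
= -8 + 0
= -8
Since f'(-4) < 0, the function is decreasing (-1)

-1


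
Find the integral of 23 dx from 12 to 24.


The integral of a constant k over [a, b] equals k * (b - a).
integral from 12 to 24 of 23 dx
= 23 * (24 - 12)
= 23 * 12
= 276

276


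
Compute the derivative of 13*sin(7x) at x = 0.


Apply the chain rule to differentiate 13*sin(7x):
d/dx [13*sin(7x)]
= 13 * cos(7x) * d/dx(7x)
= 13 * 7 * cos(7x)
= 91 * cos(7x)
Evaluate at x = 0:
= 91 * cos(0)
= 91 * 1
= 91

91


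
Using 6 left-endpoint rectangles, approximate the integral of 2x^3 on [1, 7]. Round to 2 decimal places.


Left Riemann sum uses left endpoints of each subinterval.
Interval: [1, 7], n = 6
dx = (7 - 1) / 6 = 1
Left endpoints: [1, 2, 3, 4, 5, 6]
f values: [2, 16, 54, 128, 250, 432]
Sum = dx * (sum of f values)
= 1 * 882
= 882 = 882.00

882.00


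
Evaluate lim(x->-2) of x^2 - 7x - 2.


Since polynomials are continuous, we use direct substitution.
lim(x->-2) of x^2 - 7x - 2
= 1 * (-2)^2 - 7 * (-2) - 2
= 4 + 14 - 2
= 16

16


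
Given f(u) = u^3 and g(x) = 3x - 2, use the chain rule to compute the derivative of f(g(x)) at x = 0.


Using the chain rule: (f(g(x)))' = f'(g(x)) * g'(x)
First, find g(0):
g(0) = 3 * 0 - 2 = -2
Next, f'(u) = 3u^2
And g'(x) = 3
So f'(g(0)) * g'(0)
= 3 * (-2)^2 * 3
= 3 * 4 * 3
= 36

36


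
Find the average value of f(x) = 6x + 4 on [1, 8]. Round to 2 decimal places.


Average value = 1/(b-a) * integral from a to b of f(x) dx
First compute the integral of 6x + 4:
F(x) = 3x^2 + 4x
F(8) = 3 * 64 + 4 * 8 = 224
F(1) = 3 * 1 + 4 * 1 = 7
Integral = 224 - 7 = 217
Average = 217 / (8 - 1) = 217 / 7
= 31 = 31.00

31.00


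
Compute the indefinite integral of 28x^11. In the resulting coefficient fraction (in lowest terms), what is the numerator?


Apply the power rule for integration:
integral of ax^n dx = a/(n+1) * x^(n+1) + C
integral of 28x^11 dx
= 28/12 * x^12 + C
= 7/3 * x^12 + C
The coefficient in lowest terms is 7/3, and its numerator is 7

7


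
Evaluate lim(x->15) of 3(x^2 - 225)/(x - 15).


Direct substitution gives 0/0, so we factor the numerator.
Factor: 3(x^2 - 225) = 3 * (x - 15)(x + 15)
Cancel the common factor (x - 15):
3(x^2 - 225)/(x - 15) = 3 * (x + 15)
Now substitute x = 15:
= 3 * (15 + 15) = 90

90


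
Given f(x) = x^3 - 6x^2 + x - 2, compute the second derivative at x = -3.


First derivative:
f'(x) = 3x^2 - 12x + 1
Second derivative:
f''(x) = 6x - 12
Substitute x = -3:
f''(-3) = 6 * (-3) - 12
= -18 - 12
= -30

-30


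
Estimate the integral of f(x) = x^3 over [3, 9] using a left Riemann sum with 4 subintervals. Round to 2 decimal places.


Left Riemann sum uses left endpoints of each subinterval.
Interval: [3, 9], n = 4
dx = (9 - 3) / 4 = 3/2
Left endpoints: [3, 9/2, 6, 15/2]
f values: [27, 729/8, 216, 3375/8]
Sum = dx * (sum of f values)
= 3/2 * 756
= 1134 = 1134.00

1134.00


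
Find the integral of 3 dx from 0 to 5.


The integral of a constant k over [a, b] equals k * (b - a).
integral from 0 to 5 of 3 dx
= 3 * (5 - 0)
= 3 * 5
= 15

15


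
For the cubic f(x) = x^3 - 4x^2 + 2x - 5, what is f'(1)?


Differentiate f(x) = x^3 - 4x^2 + 2x - 5 term by term:
f'(x) = 3x^2 - 8x + 2
Substitute x = 1:
f'(1) = 3 * 1^2 - 8 * 1 + 2
= 3 - 8 + 2
= -3

-3


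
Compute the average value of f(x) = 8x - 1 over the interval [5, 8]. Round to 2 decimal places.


Average value = 1/(b-a) * integral from a to b of f(x) dx
First compute the integral of 8x - 1:
F(x) = 4x^2 - x
F(8) = 4 * 64 - 1 * 8 = 248
F(5) = 4 * 25 - 1 * 5 = 95
Integral = 248 - 95 = 153
Average = 153 / (8 - 5) = 153 / 3
= 51 = 51.00

51.00


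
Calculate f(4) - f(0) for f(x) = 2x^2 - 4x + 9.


Net change = f(b) - f(a)
f(x) = 2x^2 - 4x + 9
Compute f(4):
f(4) = 2 * 4^2 - 4 * 4 + 9
= 32 - 16 + 9
= 25
Compute f(0):
f(0) = 2 * 0^2 - 4 * 0 + 9
= 0 + 0 + 9
= 9
Net change = 25 - 9 = 16

16


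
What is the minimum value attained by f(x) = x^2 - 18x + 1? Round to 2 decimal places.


For a quadratic f(x) = ax^2 + bx + c with a > 0, the minimum is at the vertex.
Vertex x-coordinate: x = -b/(2a)
x = -(-18) / (2 * 1)
x = 18/2 = 9
Substitute back to find the minimum value:
f(9) = 1 * 9^2 - 18 * 9 + 1
= 81 - 162 + 1
= -80 = -80.00

-80.00


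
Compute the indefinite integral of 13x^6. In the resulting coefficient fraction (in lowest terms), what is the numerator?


Apply the power rule for integration:
integral of ax^n dx = a/(n+1) * x^(n+1) + C
integral of 13x^6 dx
= 13/7 * x^7 + C
The coefficient in lowest terms is 13/7, and its numerator is 13

13


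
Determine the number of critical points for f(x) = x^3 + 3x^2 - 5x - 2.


Find where f'(x) = 0:
f(x) = x^3 + 3x^2 - 5x - 2
f'(x) = 3x^2 + 6x - 5
This is a quadratic in x. Use the discriminant to count real roots.
Discriminant = (6)^2 - 4 * 3 * (-5)
= 36 - (-60)
= 96
Since discriminant > 0, f'(x) = 0 has 2 real solutions.
Number of critical points: 2

2


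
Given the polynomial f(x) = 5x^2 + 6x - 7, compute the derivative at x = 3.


Differentiate term by term using power and sum rules:
f(x) = 5x^2 + 6x - 7
f'(x) = 10x + 6
Substitute x = 3:
f'(3) = 10 * 3 + 6
= 30 + 6
= 36

36


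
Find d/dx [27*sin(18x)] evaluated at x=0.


Apply the chain rule to differentiate 27*sin(18x):
d/dx [27*sin(18x)]
= 27 * cos(18x) * d/dx(18x)
= 27 * 18 * cos(18x)
= 486 * cos(18x)
Evaluate at x = 0:
= 486 * cos(0)
= 486 * 1
= 486

486


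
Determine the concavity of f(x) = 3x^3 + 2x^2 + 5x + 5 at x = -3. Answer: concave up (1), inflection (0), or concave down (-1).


Concavity is determined by the sign of f''(x).
f(x) = 3x^3 + 2x^2 + 5x + 5
f'(x) = 9x^2 + 4x + 5
f''(x) = 18x + 4
f''(-3) = 18 * (-3) + 4
= -54 + 4
= -50
Since f''(-3) < 0, the function is concave down (-1)

-1


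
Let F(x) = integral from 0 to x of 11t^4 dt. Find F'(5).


By the Fundamental Theorem of Calculus (Part 1):
If F(x) = integral from 0 to x of f(t) dt, then F'(x) = f(x)
Here f(t) = 11t^4
So F'(x) = 11x^4
Evaluate at x = 5:
F'(5) = 11 * 5^4
= 11 * 625
= 6875

6875


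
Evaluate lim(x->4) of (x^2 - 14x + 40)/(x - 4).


Direct substitution gives 0/0, so we factor the numerator.
Factor: (x^2 - 14x + 40) = (x - 4)(x - 10)
Cancel the common factor (x - 4):
(x^2 - 14x + 40)/(x - 4) = (x - 10)
Now substitute x = 4:
= (4) - (10) = -6

-6


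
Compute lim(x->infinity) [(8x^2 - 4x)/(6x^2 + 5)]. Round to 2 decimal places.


For limits at infinity with equal-degree polynomials,
we compare leading coefficients.
Numerator leading term: 8x^2
Denominator leading term: 6x^2
Divide both by x^2:
lim = (8 - 4/x) / (6 + 5/x^2)
As x -> infinity, the 1/x and 1/x^2 terms vanish:
= 8/6 = 4/3 ≈ 1.33

1.33


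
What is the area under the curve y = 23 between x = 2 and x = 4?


The area under a constant function y = 23 is a rectangle.
Width = 4 - 2 = 2
Height = 23
Area = width * height
= 2 * 23
= 46

46


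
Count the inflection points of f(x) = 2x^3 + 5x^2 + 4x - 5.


Inflection points occur where f''(x) = 0 and concavity changes.
f(x) = 2x^3 + 5x^2 + 4x - 5
f'(x) = 6x^2 + 10x + 4
f''(x) = 12x + 10
Set f''(x) = 0:
12x + 10 = 0
x = -10 / 12 = -5/6
Since f''(x) is linear (degree 1), it changes sign at this point.
Therefore there is exactly 1 inflection point.

1


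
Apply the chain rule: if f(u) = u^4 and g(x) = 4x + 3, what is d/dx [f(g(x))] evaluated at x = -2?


Using the chain rule: (f(g(x)))' = f'(g(x)) * g'(x)
First, find g(-2):
g(-2) = 4 * (-2) + 3 = -5
Next, f'(u) = 4u^3
And g'(x) = 4
So f'(g(-2)) * g'(-2)
= 4 * (-5)^3 * 4
= 4 * (-125) * 4
= -2000

-2000


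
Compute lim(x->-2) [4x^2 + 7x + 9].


Since polynomials are continuous, we use direct substitution.
lim(x->-2) of 4x^2 + 7x + 9
= 4 * (-2)^2 + 7 * (-2) + 9
= 16 - 14 + 9
= 11

11


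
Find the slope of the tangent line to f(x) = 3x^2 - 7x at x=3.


The slope of the tangent line equals f'(x) at the point.
f(x) = 3x^2 - 7x
f'(x) = 6x - 7
At x = 3:
f'(3) = 6 * 3 - 7
= 18 - 7
= 11

11


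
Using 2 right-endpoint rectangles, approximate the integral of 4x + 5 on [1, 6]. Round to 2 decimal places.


Right Riemann sum uses right endpoints of each subinterval.
Interval: [1, 6], n = 2
dx = (6 - 1) / 2 = 5/2
Right endpoints: [7/2, 6]
f values: [19, 29]
Sum = dx * (sum of f values)
= 5/2 * 48
= 120 = 120.00

120.00


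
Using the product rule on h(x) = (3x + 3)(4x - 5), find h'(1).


Let u(x) = 3x + 3 and v(x) = 4x - 5
u'(x) = 3
v'(x) = 4
Product rule: h'(x) = u'(x)*v(x) + u(x)*v'(x)
= 3 * (4x - 5) + (3x + 3) * 4
At x = 1:
u(1) = 3 * 1 + 3 = 6
v(1) = 4 * 1 - 5 = -1
h'(1) = 3 * (-1) + 6 * 4
= -3 + 24
= 21

21


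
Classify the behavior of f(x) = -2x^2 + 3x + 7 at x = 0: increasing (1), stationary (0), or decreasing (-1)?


Compute f'(x) to determine behavior:
f'(x) = -4x + 3
f'(0) = -4 * 0 + 3
= 0 + 3
= 3
Since f'(0) > 0, the function is increasing (1)

1


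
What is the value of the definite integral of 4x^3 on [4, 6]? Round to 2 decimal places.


Find the antiderivative of 4x^3:
F(x) = 4/4 * x^4
Apply the Fundamental Theorem of Calculus:
F(6) - F(4)
= 4/4 * 6^4 - 4/4 * 4^4
= 4/4 * (1296 - 256)
= 4/4 * 1040
= 1040 = 1040.00

1040.00


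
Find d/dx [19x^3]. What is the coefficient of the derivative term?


We apply the power rule: d/dx [ax^n] = a*n * x^(n-1)
d/dx [19x^3]
= 19 * 3 * x^(3-1)
= 57x^2
The coefficient is 57

57


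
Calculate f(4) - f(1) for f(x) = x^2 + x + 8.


Net change = f(b) - f(a)
f(x) = x^2 + x + 8
Compute f(4):
f(4) = 1 * 4^2 + 1 * 4 + 8
= 16 + 4 + 8
= 28
Compute f(1):
f(1) = 1 * 1^2 + 1 * 1 + 8
= 1 + 1 + 8
= 10
Net change = 28 - 10 = 18

18


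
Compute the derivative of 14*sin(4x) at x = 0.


Apply the chain rule to differentiate 14*sin(4x):
d/dx [14*sin(4x)]
= 14 * cos(4x) * d/dx(4x)
= 14 * 4 * cos(4x)
= 56 * cos(4x)
Evaluate at x = 0:
= 56 * cos(0)
= 56 * 1
= 56

56


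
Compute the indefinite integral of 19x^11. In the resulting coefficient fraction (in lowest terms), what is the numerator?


Apply the power rule for integration:
integral of ax^n dx = a/(n+1) * x^(n+1) + C
integral of 19x^11 dx
= 19/12 * x^12 + C
The coefficient in lowest terms is 19/12, and its numerator is 19

19


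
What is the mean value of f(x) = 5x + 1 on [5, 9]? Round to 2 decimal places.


Average value = 1/(b-a) * integral from a to b of f(x) dx
First compute the integral of 5x + 1:
F(x) = (5/2)x^2 + x
F(9) = 5/2 * 81 + 1 * 9 = 423/2
F(5) = 5/2 * 25 + 1 * 5 = 135/2
Integral = 423/2 - 135/2 = 144
Average = 144 / (9 - 5) = 144 / 4
= 36 = 36.00

36.00


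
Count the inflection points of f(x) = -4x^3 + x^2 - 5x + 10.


Inflection points occur where f''(x) = 0 and concavity changes.
f(x) = -4x^3 + x^2 - 5x + 10
f'(x) = -12x^2 + 2x - 5
f''(x) = -24x + 2
Set f''(x) = 0:
-24x + 2 = 0
x = -2 / (-24) = 1/12
Since f''(x) is linear (degree 1), it changes sign at this point.
Therefore there is exactly 1 inflection point.

1


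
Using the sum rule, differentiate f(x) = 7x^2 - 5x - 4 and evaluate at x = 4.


Differentiate term by term using power and sum rules:
f(x) = 7x^2 - 5x - 4
f'(x) = 14x - 5
Substitute x = 4:
f'(4) = 14 * 4 - 5
= 56 - 5
= 51

51


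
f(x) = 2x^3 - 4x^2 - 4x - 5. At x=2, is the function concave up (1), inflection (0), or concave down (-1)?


Concavity is determined by the sign of f''(x).
f(x) = 2x^3 - 4x^2 - 4x - 5
f'(x) = 6x^2 - 8x - 4
f''(x) = 12x - 8
f''(2) = 12 * 2 - 8
= 24 - 8
= 16
Since f''(2) > 0, the function is concave up (1)

1


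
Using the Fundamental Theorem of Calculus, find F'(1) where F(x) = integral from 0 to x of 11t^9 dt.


By the Fundamental Theorem of Calculus (Part 1):
If F(x) = integral from 0 to x of f(t) dt, then F'(x) = f(x)
Here f(t) = 11t^9
So F'(x) = 11x^9
Evaluate at x = 1:
F'(1) = 11 * 1^9
= 11 * 1
= 11

11


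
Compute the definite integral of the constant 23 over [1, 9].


The integral of a constant k over [a, b] equals k * (b - a).
integral from 1 to 9 of 23 dx
= 23 * (9 - 1)
= 23 * 8
= 184

184


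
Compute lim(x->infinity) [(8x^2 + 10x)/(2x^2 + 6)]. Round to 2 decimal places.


For limits at infinity with equal-degree polynomials,
we compare leading coefficients.
Numerator leading term: 8x^2
Denominator leading term: 2x^2
Divide both by x^2:
lim = (8 + 10/x) / (2 + 6/x^2)
As x -> infinity, the 1/x and 1/x^2 terms vanish:
= 8/2 = 4 = 4.00

4.00


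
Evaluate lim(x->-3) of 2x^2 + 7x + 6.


Since polynomials are continuous, we use direct substitution.
lim(x->-3) of 2x^2 + 7x + 6
= 2 * (-3)^2 + 7 * (-3) + 6
= 18 - 21 + 6
= 3

3


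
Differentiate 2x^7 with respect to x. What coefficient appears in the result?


We apply the power rule: d/dx [ax^n] = a*n * x^(n-1)
d/dx [2x^7]
= 2 * 7 * x^(7-1)
= 14x^6
The coefficient is 14

14


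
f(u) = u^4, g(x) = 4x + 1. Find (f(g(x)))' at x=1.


Using the chain rule: (f(g(x)))' = f'(g(x)) * g'(x)
First, find g(1):
g(1) = 4 * 1 + 1 = 5
Next, f'(u) = 4u^3
And g'(x) = 4
So f'(g(1)) * g'(1)
= 4 * 5^3 * 4
= 4 * 125 * 4
= 2000

2000


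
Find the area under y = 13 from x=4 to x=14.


The area under a constant function y = 13 is a rectangle.
Width = 14 - 4 = 10
Height = 13
Area = width * height
= 10 * 13
= 130

130


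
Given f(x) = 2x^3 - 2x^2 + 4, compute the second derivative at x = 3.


First derivative:
f'(x) = 6x^2 - 4x
Second derivative:
f''(x) = 12x - 4
Substitute x = 3:
f''(3) = 12 * 3 - 4
= 36 - 4
= 32

32


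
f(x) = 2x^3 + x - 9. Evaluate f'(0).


Differentiate f(x) = 2x^3 + x - 9 term by term:
f'(x) = 6x^2 + 1
Substitute x = 0:
f'(0) = 6 * 0^2 + 0 * 0 + 1
= 0 + 0 + 1
= 1

1


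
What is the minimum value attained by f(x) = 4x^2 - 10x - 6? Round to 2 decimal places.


For a quadratic f(x) = ax^2 + bx + c with a > 0, the minimum is at the vertex.
Vertex x-coordinate: x = -b/(2a)
x = -(-10) / (2 * 4)
x = 10/8 = 5/4
Substitute back to find the minimum value:
f(5/4) = 4 * (5/4)^2 - 10 * (5/4) - 6
= 25/4 - 25/2 - 6
= -49/4 = -12.25

-12.25


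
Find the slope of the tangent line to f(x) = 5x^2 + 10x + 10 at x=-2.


The slope of the tangent line equals f'(x) at the point.
f(x) = 5x^2 + 10x + 10
f'(x) = 10x + 10
At x = -2:
f'(-2) = 10 * (-2) + 10
= -20 + 10
= -10

-10


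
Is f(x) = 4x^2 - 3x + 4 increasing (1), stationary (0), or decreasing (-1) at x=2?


Compute f'(x) to determine behavior:
f'(x) = 8x - 3
f'(2) = 8 * 2 - 3
= 16 - 3
= 13
Since f'(2) > 0, the function is increasing (1)

1


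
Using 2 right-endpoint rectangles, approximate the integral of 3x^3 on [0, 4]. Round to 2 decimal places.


Right Riemann sum uses right endpoints of each subinterval.
Interval: [0, 4], n = 2
dx = (4 - 0) / 2 = 2
Right endpoints: [2, 4]
f values: [24, 192]
Sum = dx * (sum of f values)
= 2 * 216
= 432 = 432.00

432.00


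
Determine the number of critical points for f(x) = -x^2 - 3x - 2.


Find where f'(x) = 0:
f'(x) = -2x - 3
Set f'(x) = 0:
-2x - 3 = 0
x = 3 / (-2) = -3/2
This is a linear equation in x, so there is exactly one solution.
Number of critical points: 1

1


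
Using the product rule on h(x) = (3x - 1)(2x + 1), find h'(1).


Let u(x) = 3x - 1 and v(x) = 2x + 1
u'(x) = 3
v'(x) = 2
Product rule: h'(x) = u'(x)*v(x) + u(x)*v'(x)
= 3 * (2x + 1) + (3x - 1) * 2
At x = 1:
u(1) = 3 * 1 - 1 = 2
v(1) = 2 * 1 + 1 = 3
h'(1) = 3 * 3 + 2 * 2
= 9 + 4
= 13

13


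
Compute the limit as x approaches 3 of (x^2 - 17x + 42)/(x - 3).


Direct substitution gives 0/0, so we factor the numerator.
Factor: (x^2 - 17x + 42) = (x - 3)(x - 14)
Cancel the common factor (x - 3):
(x^2 - 17x + 42)/(x - 3) = (x - 14)
Now substitute x = 3:
= (3) - (14) = -11

-11


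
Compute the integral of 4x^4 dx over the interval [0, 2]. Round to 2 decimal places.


Find the antiderivative of 4x^4:
F(x) = 4/5 * x^5
Apply the Fundamental Theorem of Calculus:
F(2) - F(0)
= 4/5 * 2^5 - 4/5 * 0^5
= 4/5 * (32 - 0)
= 4/5 * 32
= 128/5 = 25.60

25.60


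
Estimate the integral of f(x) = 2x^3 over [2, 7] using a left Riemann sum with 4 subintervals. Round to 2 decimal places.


Left Riemann sum uses left endpoints of each subinterval.
Interval: [2, 7], n = 4
dx = (7 - 2) / 4 = 5/4
Left endpoints: [2, 13/4, 9/2, 23/4]
f values: [16, 2197/32, 729/4, 12167/32]
Sum = dx * (sum of f values)
= 5/4 * 5177/8
= 25885/32 ≈ 808.91

808.91


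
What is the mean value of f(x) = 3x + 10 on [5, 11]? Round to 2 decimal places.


Average value = 1/(b-a) * integral from a to b of f(x) dx
First compute the integral of 3x + 10:
F(x) = (3/2)x^2 + 10x
F(11) = 3/2 * 121 + 10 * 11 = 583/2
F(5) = 3/2 * 25 + 10 * 5 = 175/2
Integral = 583/2 - 175/2 = 204
Average = 204 / (11 - 5) = 204 / 6
= 34 = 34.00

34.00


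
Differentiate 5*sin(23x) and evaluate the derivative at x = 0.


Apply the chain rule to differentiate 5*sin(23x):
d/dx [5*sin(23x)]
= 5 * cos(23x) * d/dx(23x)
= 5 * 23 * cos(23x)
= 115 * cos(23x)
Evaluate at x = 0:
= 115 * cos(0)
= 115 * 1
= 115

115


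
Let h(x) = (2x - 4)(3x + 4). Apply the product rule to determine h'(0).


Let u(x) = 2x - 4 and v(x) = 3x + 4
u'(x) = 2
v'(x) = 3
Product rule: h'(x) = u'(x)*v(x) + u(x)*v'(x)
= 2 * (3x + 4) + (2x - 4) * 3
At x = 0:
u(0) = 2 * 0 - 4 = -4
v(0) = 3 * 0 + 4 = 4
h'(0) = 2 * 4 + (-4) * 3
= 8 - 12
= -4

-4


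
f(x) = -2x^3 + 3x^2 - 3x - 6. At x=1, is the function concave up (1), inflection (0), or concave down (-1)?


Concavity is determined by the sign of f''(x).
f(x) = -2x^3 + 3x^2 - 3x - 6
f'(x) = -6x^2 + 6x - 3
f''(x) = -12x + 6
f''(1) = -12 * 1 + 6
= -12 + 6
= -6
Since f''(1) < 0, the function is concave down (-1)

-1


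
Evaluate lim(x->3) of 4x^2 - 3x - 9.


Since polynomials are continuous, we use direct substitution.
lim(x->3) of 4x^2 - 3x - 9
= 4 * 3^2 - 3 * 3 - 9
= 36 - 9 - 9
= 18

18


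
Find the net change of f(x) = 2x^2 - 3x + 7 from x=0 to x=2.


Net change = f(b) - f(a)
f(x) = 2x^2 - 3x + 7
Compute f(2):
f(2) = 2 * 2^2 - 3 * 2 + 7
= 8 - 6 + 7
= 9
Compute f(0):
f(0) = 2 * 0^2 - 3 * 0 + 7
= 0 + 0 + 7
= 7
Net change = 9 - 7 = 2

2


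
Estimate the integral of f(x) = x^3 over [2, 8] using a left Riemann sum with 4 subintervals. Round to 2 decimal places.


Left Riemann sum uses left endpoints of each subinterval.
Interval: [2, 8], n = 4
dx = (8 - 2) / 4 = 3/2
Left endpoints: [2, 7/2, 5, 13/2]
f values: [8, 343/8, 125, 2197/8]
Sum = dx * (sum of f values)
= 3/2 * 901/2
= 2703/4 = 675.75

675.75


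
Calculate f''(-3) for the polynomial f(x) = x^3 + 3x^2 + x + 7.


First derivative:
f'(x) = 3x^2 + 6x + 1
Second derivative:
f''(x) = 6x + 6
Substitute x = -3:
f''(-3) = 6 * (-3) + 6
= -18 + 6
= -12

-12


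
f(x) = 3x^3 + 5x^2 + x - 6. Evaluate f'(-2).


Differentiate f(x) = 3x^3 + 5x^2 + x - 6 term by term:
f'(x) = 9x^2 + 10x + 1
Substitute x = -2:
f'(-2) = 9 * (-2)^2 + 10 * (-2) + 1
= 36 - 20 + 1
= 17

17


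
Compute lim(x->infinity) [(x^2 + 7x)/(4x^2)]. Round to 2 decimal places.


For limits at infinity with equal-degree polynomials,
we compare leading coefficients.
Numerator leading term: x^2
Denominator leading term: 4x^2
Divide both by x^2:
lim = (1 + 7/x) / (4)
As x -> infinity, the 1/x and 1/x^2 terms vanish:
= 1/4 = 0.25

0.25


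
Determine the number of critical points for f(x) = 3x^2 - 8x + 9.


Find where f'(x) = 0:
f'(x) = 6x - 8
Set f'(x) = 0:
6x - 8 = 0
x = 8 / 6 = 4/3
This is a linear equation in x, so there is exactly one solution.
Number of critical points: 1

1


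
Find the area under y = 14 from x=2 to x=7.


The area under a constant function y = 14 is a rectangle.
Width = 7 - 2 = 5
Height = 14
Area = width * height
= 5 * 14
= 70

70


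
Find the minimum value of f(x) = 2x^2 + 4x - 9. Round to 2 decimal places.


For a quadratic f(x) = ax^2 + bx + c with a > 0, the minimum is at the vertex.
Vertex x-coordinate: x = -b/(2a)
x = -(4) / (2 * 2)
x = -4/4 = -1
Substitute back to find the minimum value:
f(-1) = 2 * (-1)^2 + 4 * (-1) - 9
= 2 - 4 - 9
= -11 = -11.00

-11.00


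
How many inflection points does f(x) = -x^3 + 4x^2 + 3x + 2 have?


Inflection points occur where f''(x) = 0 and concavity changes.
f(x) = -x^3 + 4x^2 + 3x + 2
f'(x) = -3x^2 + 8x + 3
f''(x) = -6x + 8
Set f''(x) = 0:
-6x + 8 = 0
x = -8 / (-6) = 4/3
Since f''(x) is linear (degree 1), it changes sign at this point.
Therefore there is exactly 1 inflection point.

1


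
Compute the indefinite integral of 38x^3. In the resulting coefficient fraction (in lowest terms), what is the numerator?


Apply the power rule for integration:
integral of ax^n dx = a/(n+1) * x^(n+1) + C
integral of 38x^3 dx
= 38/4 * x^4 + C
= 19/2 * x^4 + C
The coefficient in lowest terms is 19/2, and its numerator is 19

19


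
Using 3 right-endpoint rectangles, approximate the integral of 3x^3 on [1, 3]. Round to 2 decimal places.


Right Riemann sum uses right endpoints of each subinterval.
Interval: [1, 3], n = 3
dx = (3 - 1) / 3 = 2/3
Right endpoints: [5/3, 7/3, 3]
f values: [125/9, 343/9, 81]
Sum = dx * (sum of f values)
= 2/3 * 133
= 266/3 ≈ 88.67

88.67


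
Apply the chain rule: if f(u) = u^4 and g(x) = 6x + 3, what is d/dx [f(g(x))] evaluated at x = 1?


Using the chain rule: (f(g(x)))' = f'(g(x)) * g'(x)
First, find g(1):
g(1) = 6 * 1 + 3 = 9
Next, f'(u) = 4u^3
And g'(x) = 6
So f'(g(1)) * g'(1)
= 4 * 9^3 * 6
= 4 * 729 * 6
= 17496

17496


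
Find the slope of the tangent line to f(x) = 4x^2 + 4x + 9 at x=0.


The slope of the tangent line equals f'(x) at the point.
f(x) = 4x^2 + 4x + 9
f'(x) = 8x + 4
At x = 0:
f'(0) = 8 * 0 + 4
= 0 + 4
= 4

4


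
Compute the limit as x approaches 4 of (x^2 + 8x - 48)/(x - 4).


Direct substitution gives 0/0, so we factor the numerator.
Factor: (x^2 + 8x - 48) = (x - 4)(x + 12)
Cancel the common factor (x - 4):
(x^2 + 8x - 48)/(x - 4) = (x + 12)
Now substitute x = 4:
= (4) - (-12) = 16

16


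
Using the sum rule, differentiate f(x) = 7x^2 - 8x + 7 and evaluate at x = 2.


Differentiate term by term using power and sum rules:
f(x) = 7x^2 - 8x + 7
f'(x) = 14x - 8
Substitute x = 2:
f'(2) = 14 * 2 - 8
= 28 - 8
= 20

20


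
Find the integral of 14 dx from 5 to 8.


The integral of a constant k over [a, b] equals k * (b - a).
integral from 5 to 8 of 14 dx
= 14 * (8 - 5)
= 14 * 3
= 42

42


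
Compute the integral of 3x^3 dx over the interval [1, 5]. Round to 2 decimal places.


Find the antiderivative of 3x^3:
F(x) = 3/4 * x^4
Apply the Fundamental Theorem of Calculus:
F(5) - F(1)
= 3/4 * 5^4 - 3/4 * 1^4
= 3/4 * (625 - 1)
= 3/4 * 624
= 468 = 468.00

468.00


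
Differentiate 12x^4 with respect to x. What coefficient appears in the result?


We apply the power rule: d/dx [ax^n] = a*n * x^(n-1)
d/dx [12x^4]
= 12 * 4 * x^(4-1)
= 48x^3
The coefficient is 48

48


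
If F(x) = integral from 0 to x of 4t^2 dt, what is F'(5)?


By the Fundamental Theorem of Calculus (Part 1):
If F(x) = integral from 0 to x of f(t) dt, then F'(x) = f(x)
Here f(t) = 4t^2
So F'(x) = 4x^2
Evaluate at x = 5:
F'(5) = 4 * 5^2
= 4 * 25
= 100

100


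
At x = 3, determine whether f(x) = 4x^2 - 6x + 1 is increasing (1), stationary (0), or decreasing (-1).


Compute f'(x) to determine behavior:
f'(x) = 8x - 6
f'(3) = 8 * 3 - 6
= 24 - 6
= 18
Since f'(3) > 0, the function is increasing (1)

1


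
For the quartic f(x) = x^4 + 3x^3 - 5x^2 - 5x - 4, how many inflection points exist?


Inflection points occur where f''(x) = 0 and concavity changes.
f(x) = x^4 + 3x^3 - 5x^2 - 5x - 4
f'(x) = 4x^3 + 9x^2 - 10x - 5
f''(x) = 12x^2 + 18x - 10
This is a quadratic in x. Use the discriminant to count real roots.
Discriminant = (18)^2 - 4 * 12 * (-10)
= 324 - (-480)
= 804
Since discriminant > 0, f''(x) = 0 has 2 distinct real solutions.
A quadratic with two distinct real roots changes sign at each root, so concavity changes at both.
Number of inflection points: 2

2


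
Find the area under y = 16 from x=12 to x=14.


The area under a constant function y = 16 is a rectangle.
Width = 14 - 12 = 2
Height = 16
Area = width * height
= 2 * 16
= 32

32


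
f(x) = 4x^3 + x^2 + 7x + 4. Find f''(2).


First derivative:
f'(x) = 12x^2 + 2x + 7
Second derivative:
f''(x) = 24x + 2
Substitute x = 2:
f''(2) = 24 * 2 + 2
= 48 + 2
= 50

50


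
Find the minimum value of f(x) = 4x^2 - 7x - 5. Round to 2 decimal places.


For a quadratic f(x) = ax^2 + bx + c with a > 0, the minimum is at the vertex.
Vertex x-coordinate: x = -b/(2a)
x = -(-7) / (2 * 4)
x = 7/8
Substitute back to find the minimum value:
f(7/8) = 4 * (7/8)^2 - 7 * (7/8) - 5
= 49/16 - 49/8 - 5
= -129/16 ≈ -8.06

-8.06


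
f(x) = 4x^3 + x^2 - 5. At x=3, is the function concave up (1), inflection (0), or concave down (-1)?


Concavity is determined by the sign of f''(x).
f(x) = 4x^3 + x^2 - 5
f'(x) = 12x^2 + 2x
f''(x) = 24x + 2
f''(3) = 24 * 3 + 2
= 72 + 2
= 74
Since f''(3) > 0, the function is concave up (1)

1


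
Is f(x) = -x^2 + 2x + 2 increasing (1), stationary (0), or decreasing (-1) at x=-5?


Compute f'(x) to determine behavior:
f'(x) = -2x + 2
f'(-5) = -2 * (-5) + 2
= 10 + 2
= 12
Since f'(-5) > 0, the function is increasing (1)

1


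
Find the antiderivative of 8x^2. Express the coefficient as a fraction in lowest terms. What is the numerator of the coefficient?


Apply the power rule for integration:
integral of ax^n dx = a/(n+1) * x^(n+1) + C
integral of 8x^2 dx
= 8/3 * x^3 + C
The coefficient in lowest terms is 8/3, and its numerator is 8

8


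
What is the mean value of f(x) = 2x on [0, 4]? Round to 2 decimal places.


Average value = 1/(b-a) * integral from a to b of f(x) dx
First compute the integral of 2x:
F(x) = x^2
F(4) = 1 * 16 + 0 * 4 = 16
F(0) = 1 * 0 + 0 * 0 = 0
Integral = 16 - 0 = 16
Average = 16 / (4 - 0) = 16 / 4
= 4 = 4.00

4.00


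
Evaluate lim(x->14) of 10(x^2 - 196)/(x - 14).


Direct substitution gives 0/0, so we factor the numerator.
Factor: 10(x^2 - 196) = 10 * (x - 14)(x + 14)
Cancel the common factor (x - 14):
10(x^2 - 196)/(x - 14) = 10 * (x + 14)
Now substitute x = 14:
= 10 * (14 + 14) = 280

280


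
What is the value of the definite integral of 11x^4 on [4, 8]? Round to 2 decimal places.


Find the antiderivative of 11x^4:
F(x) = 11/5 * x^5
Apply the Fundamental Theorem of Calculus:
F(8) - F(4)
= 11/5 * 8^5 - 11/5 * 4^5
= 11/5 * (32768 - 1024)
= 11/5 * 31744
= 349184/5 = 69836.80

69836.80


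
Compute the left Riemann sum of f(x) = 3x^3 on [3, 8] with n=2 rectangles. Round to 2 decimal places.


Left Riemann sum uses left endpoints of each subinterval.
Interval: [3, 8], n = 2
dx = (8 - 3) / 2 = 5/2
Left endpoints: [3, 11/2]
f values: [81, 3993/8]
Sum = dx * (sum of f values)
= 5/2 * 4641/8
= 23205/16 ≈ 1450.31

1450.31


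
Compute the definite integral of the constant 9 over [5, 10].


The integral of a constant k over [a, b] equals k * (b - a).
integral from 5 to 10 of 9 dx
= 9 * (10 - 5)
= 9 * 5
= 45

45


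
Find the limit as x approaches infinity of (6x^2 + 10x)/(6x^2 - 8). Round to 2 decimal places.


For limits at infinity with equal-degree polynomials,
we compare leading coefficients.
Numerator leading term: 6x^2
Denominator leading term: 6x^2
Divide both by x^2:
lim = (6 + 10/x) / (6 - 8/x^2)
As x -> infinity, the 1/x and 1/x^2 terms vanish:
= 6/6 = 1 = 1.00

1.00


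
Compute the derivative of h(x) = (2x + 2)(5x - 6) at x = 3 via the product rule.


Let u(x) = 2x + 2 and v(x) = 5x - 6
u'(x) = 2
v'(x) = 5
Product rule: h'(x) = u'(x)*v(x) + u(x)*v'(x)
= 2 * (5x - 6) + (2x + 2) * 5
At x = 3:
u(3) = 2 * 3 + 2 = 8
v(3) = 5 * 3 - 6 = 9
h'(3) = 2 * 9 + 8 * 5
= 18 + 40
= 58

58


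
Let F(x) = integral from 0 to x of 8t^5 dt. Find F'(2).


By the Fundamental Theorem of Calculus (Part 1):
If F(x) = integral from 0 to x of f(t) dt, then F'(x) = f(x)
Here f(t) = 8t^5
So F'(x) = 8x^5
Evaluate at x = 2:
F'(2) = 8 * 2^5
= 8 * 32
= 256

256


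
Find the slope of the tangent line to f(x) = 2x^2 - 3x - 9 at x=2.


The slope of the tangent line equals f'(x) at the point.
f(x) = 2x^2 - 3x - 9
f'(x) = 4x - 3
At x = 2:
f'(2) = 4 * 2 - 3
= 8 - 3
= 5

5


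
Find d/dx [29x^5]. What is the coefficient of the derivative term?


We apply the power rule: d/dx [ax^n] = a*n * x^(n-1)
d/dx [29x^5]
= 29 * 5 * x^(5-1)
= 145x^4
The coefficient is 145

145


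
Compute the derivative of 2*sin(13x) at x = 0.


Apply the chain rule to differentiate 2*sin(13x):
d/dx [2*sin(13x)]
= 2 * cos(13x) * d/dx(13x)
= 2 * 13 * cos(13x)
= 26 * cos(13x)
Evaluate at x = 0:
= 26 * cos(0)
= 26 * 1
= 26

26


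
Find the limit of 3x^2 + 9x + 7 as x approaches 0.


Since polynomials are continuous, we use direct substitution.
lim(x->0) of 3x^2 + 9x + 7
= 3 * 0^2 + 9 * 0 + 7
= 0 + 0 + 7
= 7

7


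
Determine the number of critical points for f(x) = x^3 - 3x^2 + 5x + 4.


Find where f'(x) = 0:
f(x) = x^3 - 3x^2 + 5x + 4
f'(x) = 3x^2 - 6x + 5
This is a quadratic in x. Use the discriminant to count real roots.
Discriminant = (-6)^2 - 4 * 3 * 5
= 36 - 60
= -24
Since discriminant < 0, f'(x) = 0 has no real solutions.
Number of critical points: 0

0


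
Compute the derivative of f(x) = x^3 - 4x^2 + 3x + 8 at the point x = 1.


Differentiate f(x) = x^3 - 4x^2 + 3x + 8 term by term:
f'(x) = 3x^2 - 8x + 3
Substitute x = 1:
f'(1) = 3 * 1^2 - 8 * 1 + 3
= 3 - 8 + 3
= -2

-2


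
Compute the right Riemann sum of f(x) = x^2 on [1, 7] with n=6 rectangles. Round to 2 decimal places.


Right Riemann sum uses right endpoints of each subinterval.
Interval: [1, 7], n = 6
dx = (7 - 1) / 6 = 1
Right endpoints: [2, 3, 4, 5, 6, 7]
f values: [4, 9, 16, 25, 36, 49]
Sum = dx * (sum of f values)
= 1 * 139
= 139 = 139.00

139.00


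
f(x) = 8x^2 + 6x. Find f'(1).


Differentiate term by term using power and sum rules:
f(x) = 8x^2 + 6x
f'(x) = 16x + 6
Substitute x = 1:
f'(1) = 16 * 1 + 6
= 16 + 6
= 22

22


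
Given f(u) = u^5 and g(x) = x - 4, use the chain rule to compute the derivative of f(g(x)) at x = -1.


Using the chain rule: (f(g(x)))' = f'(g(x)) * g'(x)
First, find g(-1):
g(-1) = 1 * (-1) - 4 = -5
Next, f'(u) = 5u^4
And g'(x) = 1
So f'(g(-1)) * g'(-1)
= 5 * (-5)^4 * 1
= 5 * 625 * 1
= 3125

3125


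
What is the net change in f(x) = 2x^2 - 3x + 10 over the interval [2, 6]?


Net change = f(b) - f(a)
f(x) = 2x^2 - 3x + 10
Compute f(6):
f(6) = 2 * 6^2 - 3 * 6 + 10
= 72 - 18 + 10
= 64
Compute f(2):
f(2) = 2 * 2^2 - 3 * 2 + 10
= 8 - 6 + 10
= 12
Net change = 64 - 12 = 52

52


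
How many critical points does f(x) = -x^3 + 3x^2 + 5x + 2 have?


Find where f'(x) = 0:
f(x) = -x^3 + 3x^2 + 5x + 2
f'(x) = -3x^2 + 6x + 5
This is a quadratic in x. Use the discriminant to count real roots.
Discriminant = (6)^2 - 4 * (-3) * 5
= 36 - (-60)
= 96
Since discriminant > 0, f'(x) = 0 has 2 real solutions.
Number of critical points: 2

2


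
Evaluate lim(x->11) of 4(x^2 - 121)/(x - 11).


Direct substitution gives 0/0, so we factor the numerator.
Factor: 4(x^2 - 121) = 4 * (x - 11)(x + 11)
Cancel the common factor (x - 11):
4(x^2 - 121)/(x - 11) = 4 * (x + 11)
Now substitute x = 11:
= 4 * (11 + 11) = 88

88


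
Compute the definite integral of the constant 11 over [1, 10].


The integral of a constant k over [a, b] equals k * (b - a).
integral from 1 to 10 of 11 dx
= 11 * (10 - 1)
= 11 * 9
= 99

99


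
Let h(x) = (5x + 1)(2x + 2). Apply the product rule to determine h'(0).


Let u(x) = 5x + 1 and v(x) = 2x + 2
u'(x) = 5
v'(x) = 2
Product rule: h'(x) = u'(x)*v(x) + u(x)*v'(x)
= 5 * (2x + 2) + (5x + 1) * 2
At x = 0:
u(0) = 5 * 0 + 1 = 1
v(0) = 2 * 0 + 2 = 2
h'(0) = 5 * 2 + 1 * 2
= 10 + 2
= 12

12


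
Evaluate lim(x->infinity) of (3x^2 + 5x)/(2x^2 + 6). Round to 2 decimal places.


For limits at infinity with equal-degree polynomials,
we compare leading coefficients.
Numerator leading term: 3x^2
Denominator leading term: 2x^2
Divide both by x^2:
lim = (3 + 5/x) / (2 + 6/x^2)
As x -> infinity, the 1/x and 1/x^2 terms vanish:
= 3/2 = 1.50

1.50


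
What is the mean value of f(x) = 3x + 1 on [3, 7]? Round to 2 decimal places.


Average value = 1/(b-a) * integral from a to b of f(x) dx
First compute the integral of 3x + 1:
F(x) = (3/2)x^2 + x
F(7) = 3/2 * 49 + 1 * 7 = 161/2
F(3) = 3/2 * 9 + 1 * 3 = 33/2
Integral = 161/2 - 33/2 = 64
Average = 64 / (7 - 3) = 64 / 4
= 16 = 16.00

16.00


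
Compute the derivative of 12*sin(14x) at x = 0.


Apply the chain rule to differentiate 12*sin(14x):
d/dx [12*sin(14x)]
= 12 * cos(14x) * d/dx(14x)
= 12 * 14 * cos(14x)
= 168 * cos(14x)
Evaluate at x = 0:
= 168 * cos(0)
= 168 * 1
= 168

168


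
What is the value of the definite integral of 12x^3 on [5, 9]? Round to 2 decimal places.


Find the antiderivative of 12x^3:
F(x) = 12/4 * x^4
Apply the Fundamental Theorem of Calculus:
F(9) - F(5)
= 12/4 * 9^4 - 12/4 * 5^4
= 12/4 * (6561 - 625)
= 12/4 * 5936
= 17808 = 17808.00

17808.00


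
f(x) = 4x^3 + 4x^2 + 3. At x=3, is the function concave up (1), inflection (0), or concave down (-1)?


Concavity is determined by the sign of f''(x).
f(x) = 4x^3 + 4x^2 + 3
f'(x) = 12x^2 + 8x
f''(x) = 24x + 8
f''(3) = 24 * 3 + 8
= 72 + 8
= 80
Since f''(3) > 0, the function is concave up (1)

1


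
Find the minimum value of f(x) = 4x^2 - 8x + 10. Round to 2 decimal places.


For a quadratic f(x) = ax^2 + bx + c with a > 0, the minimum is at the vertex.
Vertex x-coordinate: x = -b/(2a)
x = -(-8) / (2 * 4)
x = 8/8 = 1
Substitute back to find the minimum value:
f(1) = 4 * 1^2 - 8 * 1 + 10
= 4 - 8 + 10
= 6 = 6.00

6.00


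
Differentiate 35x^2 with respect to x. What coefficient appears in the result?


We apply the power rule: d/dx [ax^n] = a*n * x^(n-1)
d/dx [35x^2]
= 35 * 2 * x^(2-1)
= 70x
The coefficient is 70

70


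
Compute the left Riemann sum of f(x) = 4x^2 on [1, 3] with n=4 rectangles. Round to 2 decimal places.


Left Riemann sum uses left endpoints of each subinterval.
Interval: [1, 3], n = 4
dx = (3 - 1) / 4 = 1/2
Left endpoints: [1, 3/2, 2, 5/2]
f values: [4, 9, 16, 25]
Sum = dx * (sum of f values)
= 1/2 * 54
= 27 = 27.00

27.00


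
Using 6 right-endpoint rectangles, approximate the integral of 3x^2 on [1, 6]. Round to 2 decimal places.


Right Riemann sum uses right endpoints of each subinterval.
Interval: [1, 6], n = 6
dx = (6 - 1) / 6 = 5/6
Right endpoints: [11/6, 8/3, 7/2, 13/3, 31/6, 6]
f values: [121/12, 64/3, 147/4, 169/3, 961/12, 108]
Sum = dx * (sum of f values)
= 5/6 * 3751/12
= 18755/72 ≈ 260.49

260.49


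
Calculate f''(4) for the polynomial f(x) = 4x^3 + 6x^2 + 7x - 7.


First derivative:
f'(x) = 12x^2 + 12x + 7
Second derivative:
f''(x) = 24x + 12
Substitute x = 4:
f''(4) = 24 * 4 + 12
= 96 + 12
= 108

108


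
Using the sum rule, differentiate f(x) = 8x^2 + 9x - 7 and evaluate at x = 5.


Differentiate term by term using power and sum rules:
f(x) = 8x^2 + 9x - 7
f'(x) = 16x + 9
Substitute x = 5:
f'(5) = 16 * 5 + 9
= 80 + 9
= 89

89


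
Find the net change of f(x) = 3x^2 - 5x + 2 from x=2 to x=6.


Net change = f(b) - f(a)
f(x) = 3x^2 - 5x + 2
Compute f(6):
f(6) = 3 * 6^2 - 5 * 6 + 2
= 108 - 30 + 2
= 80
Compute f(2):
f(2) = 3 * 2^2 - 5 * 2 + 2
= 12 - 10 + 2
= 4
Net change = 80 - 4 = 76

76


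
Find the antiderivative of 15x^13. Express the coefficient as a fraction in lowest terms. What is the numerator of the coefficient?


Apply the power rule for integration:
integral of ax^n dx = a/(n+1) * x^(n+1) + C
integral of 15x^13 dx
= 15/14 * x^14 + C
The coefficient in lowest terms is 15/14, and its numerator is 15

15


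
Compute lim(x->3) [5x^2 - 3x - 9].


Since polynomials are continuous, we use direct substitution.
lim(x->3) of 5x^2 - 3x - 9
= 5 * 3^2 - 3 * 3 - 9
= 45 - 9 - 9
= 27

27


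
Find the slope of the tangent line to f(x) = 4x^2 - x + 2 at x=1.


The slope of the tangent line equals f'(x) at the point.
f(x) = 4x^2 - x + 2
f'(x) = 8x - 1
At x = 1:
f'(1) = 8 * 1 - 1
= 8 - 1
= 7

7


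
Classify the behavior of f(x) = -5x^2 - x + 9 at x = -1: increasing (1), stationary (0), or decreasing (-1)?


Compute f'(x) to determine behavior:
f'(x) = -10x - 1
f'(-1) = -10 * (-1) - 1
= 10 - 1
= 9
Since f'(-1) > 0, the function is increasing (1)

1


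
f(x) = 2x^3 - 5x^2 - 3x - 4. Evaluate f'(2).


Differentiate f(x) = 2x^3 - 5x^2 - 3x - 4 term by term:
f'(x) = 6x^2 - 10x - 3
Substitute x = 2:
f'(2) = 6 * 2^2 - 10 * 2 - 3
= 24 - 20 - 3
= 1

1


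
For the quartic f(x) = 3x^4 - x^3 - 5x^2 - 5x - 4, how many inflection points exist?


Inflection points occur where f''(x) = 0 and concavity changes.
f(x) = 3x^4 - x^3 - 5x^2 - 5x - 4
f'(x) = 12x^3 - 3x^2 - 10x - 5
f''(x) = 36x^2 - 6x - 10
This is a quadratic in x. Use the discriminant to count real roots.
Discriminant = (-6)^2 - 4 * 36 * (-10)
= 36 - (-1440)
= 1476
Since discriminant > 0, f''(x) = 0 has 2 distinct real solutions.
A quadratic with two distinct real roots changes sign at each root, so concavity changes at both.
Number of inflection points: 2

2


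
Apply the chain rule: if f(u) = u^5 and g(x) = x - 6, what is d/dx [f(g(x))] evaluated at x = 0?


Using the chain rule: (f(g(x)))' = f'(g(x)) * g'(x)
First, find g(0):
g(0) = 1 * 0 - 6 = -6
Next, f'(u) = 5u^4
And g'(x) = 1
So f'(g(0)) * g'(0)
= 5 * (-6)^4 * 1
= 5 * 1296 * 1
= 6480

6480


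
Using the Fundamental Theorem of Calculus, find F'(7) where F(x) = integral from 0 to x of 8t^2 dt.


By the Fundamental Theorem of Calculus (Part 1):
If F(x) = integral from 0 to x of f(t) dt, then F'(x) = f(x)
Here f(t) = 8t^2
So F'(x) = 8x^2
Evaluate at x = 7:
F'(7) = 8 * 7^2
= 8 * 49
= 392

392


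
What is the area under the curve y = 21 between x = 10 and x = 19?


The area under a constant function y = 21 is a rectangle.
Width = 19 - 10 = 9
Height = 21
Area = width * height
= 9 * 21
= 189

189


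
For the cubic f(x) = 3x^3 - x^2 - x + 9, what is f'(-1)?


Differentiate f(x) = 3x^3 - x^2 - x + 9 term by term:
f'(x) = 9x^2 - 2x - 1
Substitute x = -1:
f'(-1) = 9 * (-1)^2 - 2 * (-1) - 1
= 9 + 2 - 1
= 10

10


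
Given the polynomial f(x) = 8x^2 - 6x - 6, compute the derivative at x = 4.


Differentiate term by term using power and sum rules:
f(x) = 8x^2 - 6x - 6
f'(x) = 16x - 6
Substitute x = 4:
f'(4) = 16 * 4 - 6
= 64 - 6
= 58

58


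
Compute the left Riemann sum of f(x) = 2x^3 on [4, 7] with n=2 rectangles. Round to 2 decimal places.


Left Riemann sum uses left endpoints of each subinterval.
Interval: [4, 7], n = 2
dx = (7 - 4) / 2 = 3/2
Left endpoints: [4, 11/2]
f values: [128, 1331/4]
Sum = dx * (sum of f values)
= 3/2 * 1843/4
= 5529/8 ≈ 691.13

691.13


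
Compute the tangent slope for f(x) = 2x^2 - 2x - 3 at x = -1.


The slope of the tangent line equals f'(x) at the point.
f(x) = 2x^2 - 2x - 3
f'(x) = 4x - 2
At x = -1:
f'(-1) = 4 * (-1) - 2
= -4 - 2
= -6

-6


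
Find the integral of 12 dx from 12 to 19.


The integral of a constant k over [a, b] equals k * (b - a).
integral from 12 to 19 of 12 dx
= 12 * (19 - 12)
= 12 * 7
= 84

84
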